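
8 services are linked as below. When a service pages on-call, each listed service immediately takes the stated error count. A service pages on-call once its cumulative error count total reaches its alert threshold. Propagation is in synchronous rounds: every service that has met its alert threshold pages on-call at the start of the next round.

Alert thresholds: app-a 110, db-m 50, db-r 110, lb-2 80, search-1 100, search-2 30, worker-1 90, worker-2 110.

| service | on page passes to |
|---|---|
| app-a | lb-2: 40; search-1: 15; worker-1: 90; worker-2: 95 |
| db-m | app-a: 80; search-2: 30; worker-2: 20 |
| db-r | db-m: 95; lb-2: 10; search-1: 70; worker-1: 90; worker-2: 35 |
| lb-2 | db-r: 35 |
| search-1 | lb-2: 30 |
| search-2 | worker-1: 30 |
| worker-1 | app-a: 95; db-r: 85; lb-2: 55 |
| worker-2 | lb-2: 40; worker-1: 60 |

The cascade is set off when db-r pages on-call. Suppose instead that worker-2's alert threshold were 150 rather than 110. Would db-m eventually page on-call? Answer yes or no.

With worker-2's alert threshold at 150:
Round 1 — db-r pages on-call (initial).
  db-m: +95 → 95 ≥ 50
  lb-2: +10 → 10 < 80
  search-1: +70 → 70 < 100
  worker-1: +90 → 90 ≥ 90
  worker-2: +35 → 35 < 150
Round 2 — db-m, worker-1 page on-call.
  app-a: +80+95 → 175 ≥ 110
  lb-2: +55 → 65 < 80
  search-2: +30 → 30 ≥ 30
  worker-2: +20 → 55 < 150
Round 3 — app-a, search-2 page on-call.
  lb-2: +40 → 105 ≥ 80
  search-1: +15 → 85 < 100
  worker-2: +95 → 150 ≥ 150
Round 4 — lb-2, worker-2 page on-call.
No further pages.

yes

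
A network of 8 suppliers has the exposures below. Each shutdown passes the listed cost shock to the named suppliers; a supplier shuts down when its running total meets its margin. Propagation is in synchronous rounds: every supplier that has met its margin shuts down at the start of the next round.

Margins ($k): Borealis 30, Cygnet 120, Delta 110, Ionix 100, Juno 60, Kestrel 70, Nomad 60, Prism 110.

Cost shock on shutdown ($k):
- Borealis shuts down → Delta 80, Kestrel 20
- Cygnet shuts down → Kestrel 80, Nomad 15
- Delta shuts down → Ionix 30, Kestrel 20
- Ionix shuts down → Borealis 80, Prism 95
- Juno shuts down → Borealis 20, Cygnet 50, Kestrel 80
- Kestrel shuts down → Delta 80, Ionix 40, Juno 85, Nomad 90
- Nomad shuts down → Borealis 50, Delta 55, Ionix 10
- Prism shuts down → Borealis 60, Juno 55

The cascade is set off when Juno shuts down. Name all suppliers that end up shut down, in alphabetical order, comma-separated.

Borealis, Delta, Juno, Kestrel, Nomad

Round 1 — Juno shuts down (initial).
  Borealis: +20 → 20 < 30
  Cygnet: +50 → 50 < 120
  Kestrel: +80 → 80 ≥ 70
Round 2 — Kestrel shuts down.
  Delta: +80 → 80 < 110
  Ionix: +40 → 40 < 100
  Nomad: +90 → 90 ≥ 60
Round 3 — Nomad shuts down.
  Borealis: +50 → 70 ≥ 30
  Delta: +55 → 135 ≥ 110
  Ionix: +10 → 50 < 100
Round 4 — Borealis, Delta shut down.
  Ionix: +30 → 80 < 100
No further shutdowns.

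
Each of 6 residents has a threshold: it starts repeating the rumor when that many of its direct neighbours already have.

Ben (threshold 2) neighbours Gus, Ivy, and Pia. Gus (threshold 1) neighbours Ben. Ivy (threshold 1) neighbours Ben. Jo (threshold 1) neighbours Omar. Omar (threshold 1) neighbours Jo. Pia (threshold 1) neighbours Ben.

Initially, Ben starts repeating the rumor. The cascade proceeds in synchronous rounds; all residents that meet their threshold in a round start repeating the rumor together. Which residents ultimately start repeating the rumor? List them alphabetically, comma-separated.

Round 1 — Ben starts repeating the rumor (initial).
Round 2 — checking thresholds:
  Gus: 1 of 1 neighbours ≥ 1, starts repeating the rumor.
  Ivy: 1 of 1 neighbours ≥ 1, starts repeating the rumor.
  Pia: 1 of 1 neighbours ≥ 1, starts repeating the rumor.
Round 3 — no new spreads; cascade stops.

Ben, Gus, Ivy, Pia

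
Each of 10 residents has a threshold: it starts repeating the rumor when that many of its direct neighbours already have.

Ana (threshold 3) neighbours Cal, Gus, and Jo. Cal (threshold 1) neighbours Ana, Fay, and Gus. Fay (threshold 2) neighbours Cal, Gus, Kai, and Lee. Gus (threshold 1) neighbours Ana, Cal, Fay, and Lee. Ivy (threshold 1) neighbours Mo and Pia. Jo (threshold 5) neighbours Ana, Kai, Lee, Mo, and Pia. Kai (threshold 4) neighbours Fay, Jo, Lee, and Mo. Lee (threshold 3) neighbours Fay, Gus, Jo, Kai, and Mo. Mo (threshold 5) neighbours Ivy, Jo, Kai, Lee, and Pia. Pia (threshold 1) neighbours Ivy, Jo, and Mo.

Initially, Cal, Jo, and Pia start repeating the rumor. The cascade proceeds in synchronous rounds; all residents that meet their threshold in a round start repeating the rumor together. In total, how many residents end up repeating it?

8

Round 1 — Cal, Jo, Pia start repeating the rumor (initial).
Round 2 — checking thresholds:
  Ana: 2 of 3 neighbours < 3, below threshold.
  Fay: 1 of 4 neighbours < 2, below threshold.
  Gus: 1 of 4 neighbours ≥ 1, starts repeating the rumor.
  Ivy: 1 of 2 neighbours ≥ 1, starts repeating the rumor.
  Kai: 1 of 4 neighbours < 4, below threshold.
  Lee: 1 of 5 neighbours < 3, below threshold.
  Mo: 2 of 5 neighbours < 5, below threshold.
Round 3 — checking thresholds:
  Ana: 3 of 3 neighbours ≥ 3, starts repeating the rumor.
  Fay: 2 of 4 neighbours ≥ 2, starts repeating the rumor.
  Kai: 1 of 4 neighbours < 4, below threshold.
  Lee: 2 of 5 neighbours < 3, below threshold.
  Mo: 3 of 5 neighbours < 5, below threshold.
Round 4 — checking thresholds:
  Kai: 2 of 4 neighbours < 4, below threshold.
  Lee: 3 of 5 neighbours ≥ 3, starts repeating the rumor.
  Mo: 3 of 5 neighbours < 5, below threshold.
Round 5 — no new spreads; cascade stops.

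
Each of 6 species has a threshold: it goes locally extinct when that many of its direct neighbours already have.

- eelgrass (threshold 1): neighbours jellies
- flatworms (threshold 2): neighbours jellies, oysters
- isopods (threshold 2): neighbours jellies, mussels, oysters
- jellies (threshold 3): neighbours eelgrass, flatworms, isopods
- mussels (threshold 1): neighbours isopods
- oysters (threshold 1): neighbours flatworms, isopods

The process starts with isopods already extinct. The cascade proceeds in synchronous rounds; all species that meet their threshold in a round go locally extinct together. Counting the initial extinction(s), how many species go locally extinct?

3

Round 1 — isopods goes locally extinct (initial).
Round 2 — checking thresholds:
  jellies: 1 of 3 neighbours < 3, below threshold.
  mussels: 1 of 1 neighbours ≥ 1, goes locally extinct.
  oysters: 1 of 2 neighbours ≥ 1, goes locally extinct.
Round 3 — no new extinctions; cascade stops.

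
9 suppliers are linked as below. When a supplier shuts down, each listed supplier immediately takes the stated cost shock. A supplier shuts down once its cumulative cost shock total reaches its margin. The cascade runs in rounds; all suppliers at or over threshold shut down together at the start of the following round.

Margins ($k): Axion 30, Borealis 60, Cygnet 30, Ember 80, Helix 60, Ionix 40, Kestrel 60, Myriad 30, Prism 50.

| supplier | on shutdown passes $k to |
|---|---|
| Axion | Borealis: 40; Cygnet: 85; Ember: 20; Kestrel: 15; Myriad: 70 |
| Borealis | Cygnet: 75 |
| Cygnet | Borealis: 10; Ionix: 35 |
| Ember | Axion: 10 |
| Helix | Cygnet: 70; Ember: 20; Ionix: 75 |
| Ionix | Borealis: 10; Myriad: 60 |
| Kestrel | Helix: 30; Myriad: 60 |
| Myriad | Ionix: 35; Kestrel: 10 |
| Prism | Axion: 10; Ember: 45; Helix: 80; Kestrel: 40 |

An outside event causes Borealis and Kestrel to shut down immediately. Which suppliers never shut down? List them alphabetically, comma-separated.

Axion, Ember, Helix, Prism

Round 1 — Borealis, Kestrel shut down (initial).
  Cygnet: +75 → 75 ≥ 30
  Helix: +30 → 30 < 60
  Myriad: +60 → 60 ≥ 30
Round 2 — Cygnet, Myriad shut down.
  Ionix: +35+35 → 70 ≥ 40
Round 3 — Ionix shuts down.
No further shutdowns.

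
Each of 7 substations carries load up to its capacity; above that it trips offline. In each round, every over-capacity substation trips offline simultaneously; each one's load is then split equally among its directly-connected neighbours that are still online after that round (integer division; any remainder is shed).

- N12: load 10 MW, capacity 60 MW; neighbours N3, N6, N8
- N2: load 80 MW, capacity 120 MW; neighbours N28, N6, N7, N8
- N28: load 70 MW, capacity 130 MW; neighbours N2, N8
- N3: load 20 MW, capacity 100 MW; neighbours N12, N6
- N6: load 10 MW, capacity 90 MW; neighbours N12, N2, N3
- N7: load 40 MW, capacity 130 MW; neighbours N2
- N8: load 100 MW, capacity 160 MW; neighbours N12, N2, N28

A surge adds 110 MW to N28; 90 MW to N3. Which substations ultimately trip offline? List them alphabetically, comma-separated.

N12, N2, N28, N3, N6, N8

Round 1 — N28 at 180 > 130; N3 at 110 > 100. N28, N3 trip offline.
  N28 sheds 180 MW to N2, N8: 90 each.
    N2: 80+90 = 170 > 120
    N8: 100+90 = 190 > 160
  N3 sheds 110 MW to N12, N6: 55 each.
    N12: 10+55 = 65 > 60
    N6: 10+55 = 65 ≤ 90
Round 2 — N12, N2, N8 trip offline.
  N12 sheds 65 MW to N6: 65 each.
    N6: 65+65 = 130 > 90
  N2 sheds 170 MW to N6, N7: 85 each.
    N6: 130+85 = 215 > 90
    N7: 40+85 = 125 ≤ 130
  N8 sheds 190 MW: no online neighbours, lost.
Round 3 — N6 trips offline.
  N6 sheds 215 MW: no online neighbours, lost.
No further trips.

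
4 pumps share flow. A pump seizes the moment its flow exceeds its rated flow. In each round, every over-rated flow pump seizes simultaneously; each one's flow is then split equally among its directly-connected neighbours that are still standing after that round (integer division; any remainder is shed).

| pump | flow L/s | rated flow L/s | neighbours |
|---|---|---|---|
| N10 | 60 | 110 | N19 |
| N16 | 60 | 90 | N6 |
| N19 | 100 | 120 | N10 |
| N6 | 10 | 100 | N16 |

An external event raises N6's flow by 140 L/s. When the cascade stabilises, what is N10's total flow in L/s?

60

Round 1 — N6 at 150 > 100. N6 seizes.
  N6 sheds 150 L/s to N16: 150 each.
    N16: 60+150 = 210 > 90
Round 2 — N16 seizes.
  N16 sheds 210 L/s: no online neighbours, lost.
No further seizures.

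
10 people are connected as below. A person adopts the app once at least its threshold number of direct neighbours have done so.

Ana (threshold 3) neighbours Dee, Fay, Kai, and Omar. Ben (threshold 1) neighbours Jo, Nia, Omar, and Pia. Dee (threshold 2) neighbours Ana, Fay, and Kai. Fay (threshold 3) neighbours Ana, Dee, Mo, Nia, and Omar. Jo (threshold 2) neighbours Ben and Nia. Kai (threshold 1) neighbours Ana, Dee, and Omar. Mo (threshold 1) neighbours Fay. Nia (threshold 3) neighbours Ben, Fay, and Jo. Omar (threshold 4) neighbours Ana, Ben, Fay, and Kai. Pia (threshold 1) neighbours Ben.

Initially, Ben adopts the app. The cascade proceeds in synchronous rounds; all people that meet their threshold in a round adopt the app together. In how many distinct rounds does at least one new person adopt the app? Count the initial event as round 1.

2

Round 1 — Ben adopts the app (initial).
Round 2 — checking thresholds:
  Jo: 1 of 2 neighbours < 2, not yet.
  Nia: 1 of 3 neighbours < 3, not yet.
  Omar: 1 of 4 neighbours < 4, not yet.
  Pia: 1 of 1 neighbours ≥ 1, adopts the app.
Round 3 — no new adoptions; cascade stops.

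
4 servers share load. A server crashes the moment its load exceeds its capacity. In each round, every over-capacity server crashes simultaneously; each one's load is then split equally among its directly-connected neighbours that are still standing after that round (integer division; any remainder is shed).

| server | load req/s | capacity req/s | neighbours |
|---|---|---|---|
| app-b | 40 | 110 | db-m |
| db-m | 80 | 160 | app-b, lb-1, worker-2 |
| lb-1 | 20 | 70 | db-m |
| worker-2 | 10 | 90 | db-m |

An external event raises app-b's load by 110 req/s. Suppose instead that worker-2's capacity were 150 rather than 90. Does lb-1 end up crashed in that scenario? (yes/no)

yes

With worker-2's capacity at 150:
Round 1 — app-b at 150 > 110. app-b crashes.
  app-b sheds 150 req/s to db-m: 150 each.
    db-m: 80+150 = 230 > 160
Round 2 — db-m crashes.
  db-m sheds 230 req/s to lb-1, worker-2: 115 each.
    lb-1: 20+115 = 135 > 70
    worker-2: 10+115 = 125 ≤ 150
Round 3 — lb-1 crashes.
  lb-1 sheds 135 req/s: no online neighbours, lost.
No further crashes.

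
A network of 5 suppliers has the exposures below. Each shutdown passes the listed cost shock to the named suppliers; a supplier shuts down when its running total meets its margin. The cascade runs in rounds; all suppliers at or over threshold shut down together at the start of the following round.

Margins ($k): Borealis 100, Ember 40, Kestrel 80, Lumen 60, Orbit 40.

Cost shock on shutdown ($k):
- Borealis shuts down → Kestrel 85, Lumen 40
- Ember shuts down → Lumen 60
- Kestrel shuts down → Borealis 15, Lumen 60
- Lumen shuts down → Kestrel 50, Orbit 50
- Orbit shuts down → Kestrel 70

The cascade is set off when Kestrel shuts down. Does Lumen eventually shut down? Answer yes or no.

yes

Round 1 — Kestrel shuts down (initial).
  Borealis: +15 → 15 < 100
  Lumen: +60 → 60 ≥ 60
Round 2 — Lumen shuts down.
  Orbit: +50 → 50 ≥ 40
Round 3 — Orbit shuts down.
No further shutdowns.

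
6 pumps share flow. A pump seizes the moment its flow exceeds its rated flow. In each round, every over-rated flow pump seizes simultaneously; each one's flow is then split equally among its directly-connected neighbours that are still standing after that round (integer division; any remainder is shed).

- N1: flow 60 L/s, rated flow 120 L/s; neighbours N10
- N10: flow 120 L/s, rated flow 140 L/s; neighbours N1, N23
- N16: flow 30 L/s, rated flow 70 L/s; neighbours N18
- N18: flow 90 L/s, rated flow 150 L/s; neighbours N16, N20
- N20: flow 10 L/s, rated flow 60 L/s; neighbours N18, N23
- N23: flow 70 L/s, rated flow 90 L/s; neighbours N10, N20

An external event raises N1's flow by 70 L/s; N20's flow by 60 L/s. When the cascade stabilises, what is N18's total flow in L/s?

Round 1 — N1 at 130 > 120; N20 at 70 > 60. N1, N20 seize.
  N1 sheds 130 L/s to N10: 130 each.
    N10: 120+130 = 250 > 140
  N20 sheds 70 L/s to N18, N23: 35 each.
    N18: 90+35 = 125 ≤ 150
    N23: 70+35 = 105 > 90
Round 2 — N10, N23 seize.
  N10 sheds 250 L/s: no online neighbours, lost.
  N23 sheds 105 L/s: no online neighbours, lost.
No further seizures.

125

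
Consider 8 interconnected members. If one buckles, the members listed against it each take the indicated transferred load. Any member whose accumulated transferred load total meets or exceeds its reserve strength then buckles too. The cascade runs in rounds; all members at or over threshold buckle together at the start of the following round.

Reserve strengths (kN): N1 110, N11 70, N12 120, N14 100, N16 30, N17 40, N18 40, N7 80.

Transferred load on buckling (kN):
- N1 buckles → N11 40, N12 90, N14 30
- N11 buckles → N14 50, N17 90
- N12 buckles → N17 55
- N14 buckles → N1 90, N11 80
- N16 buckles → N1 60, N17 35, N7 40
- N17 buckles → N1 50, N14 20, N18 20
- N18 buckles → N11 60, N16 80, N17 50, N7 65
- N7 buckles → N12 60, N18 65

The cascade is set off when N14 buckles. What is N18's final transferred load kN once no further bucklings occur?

Round 1 — N14 buckles (initial).
  N1: +90 → 90 < 110
  N11: +80 → 80 ≥ 70
Round 2 — N11 buckles.
  N17: +90 → 90 ≥ 40
Round 3 — N17 buckles.
  N1: +50 → 140 ≥ 110
  N18: +20 → 20 < 40
Round 4 — N1 buckles.
  N12: +90 → 90 < 120
No further bucklings.

20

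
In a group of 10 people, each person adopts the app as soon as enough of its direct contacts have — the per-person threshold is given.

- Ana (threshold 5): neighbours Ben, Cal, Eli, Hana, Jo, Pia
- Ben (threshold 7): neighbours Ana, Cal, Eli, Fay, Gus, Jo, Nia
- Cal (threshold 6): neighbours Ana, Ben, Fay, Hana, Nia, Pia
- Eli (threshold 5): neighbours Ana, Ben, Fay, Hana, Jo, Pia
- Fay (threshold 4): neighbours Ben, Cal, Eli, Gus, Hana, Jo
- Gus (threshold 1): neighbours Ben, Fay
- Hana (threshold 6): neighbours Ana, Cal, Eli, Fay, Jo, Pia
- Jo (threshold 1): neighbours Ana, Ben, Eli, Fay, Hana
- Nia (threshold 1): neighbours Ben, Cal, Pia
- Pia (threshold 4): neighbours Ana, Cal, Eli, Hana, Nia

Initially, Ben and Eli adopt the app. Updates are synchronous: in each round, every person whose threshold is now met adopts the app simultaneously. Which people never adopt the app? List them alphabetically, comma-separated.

Round 1 — Ben, Eli adopt the app (initial).
Round 2 — checking thresholds:
  Ana: 2 of 6 neighbours < 5, holds.
  Cal: 1 of 6 neighbours < 6, holds.
  Fay: 2 of 6 neighbours < 4, holds.
  Gus: 1 of 2 neighbours ≥ 1, adopts the app.
  Hana: 1 of 6 neighbours < 6, holds.
  Jo: 2 of 5 neighbours ≥ 1, adopts the app.
  Nia: 1 of 3 neighbours ≥ 1, adopts the app.
  Pia: 1 of 5 neighbours < 4, holds.
Round 3 — checking thresholds:
  Ana: 3 of 6 neighbours < 5, holds.
  Cal: 2 of 6 neighbours < 6, holds.
  Fay: 4 of 6 neighbours ≥ 4, adopts the app.
  Hana: 2 of 6 neighbours < 6, holds.
  Pia: 2 of 5 neighbours < 4, holds.
Round 4 — no new adoptions; cascade stops.

Ana, Cal, Hana, Pia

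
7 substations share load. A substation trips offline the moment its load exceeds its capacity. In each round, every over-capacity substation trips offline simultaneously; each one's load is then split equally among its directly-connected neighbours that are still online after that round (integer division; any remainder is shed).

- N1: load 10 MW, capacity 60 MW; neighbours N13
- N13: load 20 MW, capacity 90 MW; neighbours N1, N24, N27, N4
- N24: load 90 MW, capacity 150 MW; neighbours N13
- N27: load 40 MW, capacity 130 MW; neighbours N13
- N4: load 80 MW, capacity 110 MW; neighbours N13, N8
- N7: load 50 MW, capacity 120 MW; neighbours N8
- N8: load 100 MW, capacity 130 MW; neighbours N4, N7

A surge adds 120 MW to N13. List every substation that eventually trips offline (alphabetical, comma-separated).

Round 1 — N13 at 140 > 90. N13 trips offline.
  N13 sheds 140 MW to N1, N24, N27, N4: 35 each.
    N1: 10+35 = 45 ≤ 60
    N24: 90+35 = 125 ≤ 150
    N27: 40+35 = 75 ≤ 130
    N4: 80+35 = 115 > 110
Round 2 — N4 trips offline.
  N4 sheds 115 MW to N8: 115 each.
    N8: 100+115 = 215 > 130
Round 3 — N8 trips offline.
  N8 sheds 215 MW to N7: 215 each.
    N7: 50+215 = 265 > 120
Round 4 — N7 trips offline.
  N7 sheds 265 MW: no online neighbours, lost.
No further trips.

N13, N4, N7, N8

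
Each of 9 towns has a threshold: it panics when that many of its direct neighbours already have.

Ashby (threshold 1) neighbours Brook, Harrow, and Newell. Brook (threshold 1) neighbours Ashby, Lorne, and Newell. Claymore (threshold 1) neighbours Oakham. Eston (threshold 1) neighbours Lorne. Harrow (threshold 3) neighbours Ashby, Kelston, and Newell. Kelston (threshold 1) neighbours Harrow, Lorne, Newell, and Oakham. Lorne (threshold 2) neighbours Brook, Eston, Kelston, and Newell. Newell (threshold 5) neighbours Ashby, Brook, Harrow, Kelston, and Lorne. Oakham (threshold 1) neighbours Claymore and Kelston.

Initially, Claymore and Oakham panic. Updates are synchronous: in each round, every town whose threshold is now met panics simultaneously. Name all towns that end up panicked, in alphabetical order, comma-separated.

Claymore, Kelston, Oakham

Round 1 — Claymore, Oakham panic (initial).
Round 2 — checking thresholds:
  Kelston: 1 of 4 neighbours ≥ 1, panics.
Round 3 — no new panics; cascade stops.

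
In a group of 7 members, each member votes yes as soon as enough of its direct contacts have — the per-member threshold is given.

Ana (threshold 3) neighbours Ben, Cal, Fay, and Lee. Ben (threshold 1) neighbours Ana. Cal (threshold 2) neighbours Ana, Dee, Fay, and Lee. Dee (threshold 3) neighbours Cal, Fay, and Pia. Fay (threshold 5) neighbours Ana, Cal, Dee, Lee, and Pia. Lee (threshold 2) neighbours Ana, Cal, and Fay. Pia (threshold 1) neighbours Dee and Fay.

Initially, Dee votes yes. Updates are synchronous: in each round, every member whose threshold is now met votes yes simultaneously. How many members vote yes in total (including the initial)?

2

Round 1 — Dee votes yes (initial).
Round 2 — checking thresholds:
  Cal: 1 of 4 neighbours < 2, holds.
  Fay: 1 of 5 neighbours < 5, holds.
  Pia: 1 of 2 neighbours ≥ 1, votes yes.
Round 3 — no new yes votes; cascade stops.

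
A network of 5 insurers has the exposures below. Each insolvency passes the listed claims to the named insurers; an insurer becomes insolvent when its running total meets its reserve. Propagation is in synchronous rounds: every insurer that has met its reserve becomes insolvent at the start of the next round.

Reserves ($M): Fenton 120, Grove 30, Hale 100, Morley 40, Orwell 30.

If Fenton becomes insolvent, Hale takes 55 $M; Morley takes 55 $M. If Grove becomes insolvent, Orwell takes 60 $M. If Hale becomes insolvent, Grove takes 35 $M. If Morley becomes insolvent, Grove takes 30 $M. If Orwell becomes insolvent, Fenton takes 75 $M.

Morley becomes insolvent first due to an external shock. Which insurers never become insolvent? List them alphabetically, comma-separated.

Fenton, Hale

Round 1 — Morley becomes insolvent (initial).
  Grove: +30 → 30 ≥ 30
Round 2 — Grove becomes insolvent.
  Orwell: +60 → 60 ≥ 30
Round 3 — Orwell becomes insolvent.
  Fenton: +75 → 75 < 120
No further insolvencies.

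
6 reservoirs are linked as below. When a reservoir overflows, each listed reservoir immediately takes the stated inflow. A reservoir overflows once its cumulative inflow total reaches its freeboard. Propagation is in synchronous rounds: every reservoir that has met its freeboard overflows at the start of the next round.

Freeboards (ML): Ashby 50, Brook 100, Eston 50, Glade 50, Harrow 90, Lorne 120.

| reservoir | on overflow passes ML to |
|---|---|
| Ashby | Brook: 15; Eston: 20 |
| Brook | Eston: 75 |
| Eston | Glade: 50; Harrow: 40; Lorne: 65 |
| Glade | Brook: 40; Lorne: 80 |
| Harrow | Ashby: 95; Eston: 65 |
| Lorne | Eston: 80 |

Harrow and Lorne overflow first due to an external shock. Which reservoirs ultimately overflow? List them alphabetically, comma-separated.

Ashby, Eston, Glade, Harrow, Lorne

Round 1 — Harrow, Lorne overflow (initial).
  Ashby: +95 → 95 ≥ 50
  Eston: +65+80 → 145 ≥ 50
Round 2 — Ashby, Eston overflow.
  Brook: +15 → 15 < 100
  Glade: +50 → 50 ≥ 50
Round 3 — Glade overflows.
  Brook: +40 → 55 < 100
No further overflows.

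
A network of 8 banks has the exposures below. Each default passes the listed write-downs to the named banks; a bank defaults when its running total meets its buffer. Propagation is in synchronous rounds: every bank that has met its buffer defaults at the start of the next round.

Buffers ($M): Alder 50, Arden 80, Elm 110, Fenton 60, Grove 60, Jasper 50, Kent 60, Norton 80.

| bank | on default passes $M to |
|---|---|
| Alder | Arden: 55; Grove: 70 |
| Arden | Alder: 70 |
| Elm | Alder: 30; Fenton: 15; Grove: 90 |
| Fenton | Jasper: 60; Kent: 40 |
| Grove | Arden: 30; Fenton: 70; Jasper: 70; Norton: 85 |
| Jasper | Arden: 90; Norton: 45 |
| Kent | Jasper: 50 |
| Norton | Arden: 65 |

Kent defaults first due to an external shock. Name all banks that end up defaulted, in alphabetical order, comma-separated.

Alder, Arden, Fenton, Grove, Jasper, Kent, Norton

Round 1 — Kent defaults (initial).
  Jasper: +50 → 50 ≥ 50
Round 2 — Jasper defaults.
  Arden: +90 → 90 ≥ 80
  Norton: +45 → 45 < 80
Round 3 — Arden defaults.
  Alder: +70 → 70 ≥ 50
Round 4 — Alder defaults.
  Grove: +70 → 70 ≥ 60
Round 5 — Grove defaults.
  Fenton: +70 → 70 ≥ 60
  Norton: +85 → 130 ≥ 80
Round 6 — Fenton, Norton default.
No further defaults.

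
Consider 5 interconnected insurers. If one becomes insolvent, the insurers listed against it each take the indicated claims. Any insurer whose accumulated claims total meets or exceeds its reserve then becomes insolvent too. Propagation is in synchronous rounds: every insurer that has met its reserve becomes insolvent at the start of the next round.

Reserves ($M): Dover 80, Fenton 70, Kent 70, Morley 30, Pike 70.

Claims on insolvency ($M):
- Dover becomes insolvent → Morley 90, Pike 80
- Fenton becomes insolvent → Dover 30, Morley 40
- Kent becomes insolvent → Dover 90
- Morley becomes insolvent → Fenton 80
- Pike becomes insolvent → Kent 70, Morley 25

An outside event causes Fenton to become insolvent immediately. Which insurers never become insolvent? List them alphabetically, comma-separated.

Dover, Kent, Pike

Round 1 — Fenton becomes insolvent (initial).
  Dover: +30 → 30 < 80
  Morley: +40 → 40 ≥ 30
Round 2 — Morley becomes insolvent.
No further insolvencies.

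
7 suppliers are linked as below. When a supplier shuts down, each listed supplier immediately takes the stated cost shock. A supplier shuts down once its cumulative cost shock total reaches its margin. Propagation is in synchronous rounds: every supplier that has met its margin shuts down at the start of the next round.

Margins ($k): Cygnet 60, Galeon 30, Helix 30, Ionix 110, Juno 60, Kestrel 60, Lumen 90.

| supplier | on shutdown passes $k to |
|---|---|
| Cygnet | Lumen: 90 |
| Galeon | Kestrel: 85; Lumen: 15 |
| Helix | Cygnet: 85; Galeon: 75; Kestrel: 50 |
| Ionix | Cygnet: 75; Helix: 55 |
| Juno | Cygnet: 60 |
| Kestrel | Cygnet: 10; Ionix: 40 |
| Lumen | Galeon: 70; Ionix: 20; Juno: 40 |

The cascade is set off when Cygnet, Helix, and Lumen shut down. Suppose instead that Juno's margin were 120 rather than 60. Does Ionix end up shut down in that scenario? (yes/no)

With Juno's margin at 120:
Round 1 — Cygnet, Helix, Lumen shut down (initial).
  Galeon: +75+70 → 145 ≥ 30
  Ionix: +20 → 20 < 110
  Juno: +40 → 40 < 120
  Kestrel: +50 → 50 < 60
Round 2 — Galeon shuts down.
  Kestrel: +85 → 135 ≥ 60
Round 3 — Kestrel shuts down.
  Ionix: +40 → 60 < 110
No further shutdowns.

no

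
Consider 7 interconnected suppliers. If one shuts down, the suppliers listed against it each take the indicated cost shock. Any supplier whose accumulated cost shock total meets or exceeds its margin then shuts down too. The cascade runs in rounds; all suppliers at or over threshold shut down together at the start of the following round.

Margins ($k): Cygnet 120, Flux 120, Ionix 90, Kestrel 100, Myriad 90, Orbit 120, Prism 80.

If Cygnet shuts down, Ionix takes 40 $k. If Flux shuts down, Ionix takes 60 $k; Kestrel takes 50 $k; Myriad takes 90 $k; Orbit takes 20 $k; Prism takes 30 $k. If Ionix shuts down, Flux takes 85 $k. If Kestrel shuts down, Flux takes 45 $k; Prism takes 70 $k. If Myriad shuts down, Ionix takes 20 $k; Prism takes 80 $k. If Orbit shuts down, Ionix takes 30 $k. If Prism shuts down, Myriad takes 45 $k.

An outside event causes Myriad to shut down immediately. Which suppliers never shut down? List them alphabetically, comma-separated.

Round 1 — Myriad shuts down (initial).
  Ionix: +20 → 20 < 90
  Prism: +80 → 80 ≥ 80
Round 2 — Prism shuts down.
No further shutdowns.

Cygnet, Flux, Ionix, Kestrel, Orbit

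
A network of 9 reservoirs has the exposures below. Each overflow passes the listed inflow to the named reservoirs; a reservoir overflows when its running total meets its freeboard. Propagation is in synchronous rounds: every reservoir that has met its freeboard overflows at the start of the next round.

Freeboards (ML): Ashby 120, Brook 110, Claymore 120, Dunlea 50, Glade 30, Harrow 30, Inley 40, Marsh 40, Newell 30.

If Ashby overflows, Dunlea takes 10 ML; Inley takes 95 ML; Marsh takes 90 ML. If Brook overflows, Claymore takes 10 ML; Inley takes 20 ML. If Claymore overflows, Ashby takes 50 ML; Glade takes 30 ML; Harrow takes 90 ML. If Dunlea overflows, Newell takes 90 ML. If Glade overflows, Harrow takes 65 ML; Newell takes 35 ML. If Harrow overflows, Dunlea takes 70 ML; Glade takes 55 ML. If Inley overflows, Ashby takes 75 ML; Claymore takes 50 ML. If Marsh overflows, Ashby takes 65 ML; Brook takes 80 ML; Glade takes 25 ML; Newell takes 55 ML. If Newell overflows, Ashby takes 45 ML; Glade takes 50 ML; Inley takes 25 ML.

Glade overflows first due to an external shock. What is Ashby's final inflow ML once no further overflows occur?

45

Round 1 — Glade overflows (initial).
  Harrow: +65 → 65 ≥ 30
  Newell: +35 → 35 ≥ 30
Round 2 — Harrow, Newell overflow.
  Ashby: +45 → 45 < 120
  Dunlea: +70 → 70 ≥ 50
  Inley: +25 → 25 < 40
Round 3 — Dunlea overflows.
No further overflows.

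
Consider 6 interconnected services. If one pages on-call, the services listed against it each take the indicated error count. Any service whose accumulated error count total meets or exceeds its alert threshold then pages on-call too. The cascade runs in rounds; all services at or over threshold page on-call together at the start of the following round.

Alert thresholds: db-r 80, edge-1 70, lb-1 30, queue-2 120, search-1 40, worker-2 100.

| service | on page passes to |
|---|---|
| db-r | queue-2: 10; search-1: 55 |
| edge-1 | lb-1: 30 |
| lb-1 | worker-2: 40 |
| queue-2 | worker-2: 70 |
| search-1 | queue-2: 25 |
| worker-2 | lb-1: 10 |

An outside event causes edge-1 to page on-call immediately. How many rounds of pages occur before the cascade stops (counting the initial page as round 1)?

Round 1 — edge-1 pages on-call (initial).
  lb-1: +30 → 30 ≥ 30
Round 2 — lb-1 pages on-call.
  worker-2: +40 → 40 < 100
No further pages.

2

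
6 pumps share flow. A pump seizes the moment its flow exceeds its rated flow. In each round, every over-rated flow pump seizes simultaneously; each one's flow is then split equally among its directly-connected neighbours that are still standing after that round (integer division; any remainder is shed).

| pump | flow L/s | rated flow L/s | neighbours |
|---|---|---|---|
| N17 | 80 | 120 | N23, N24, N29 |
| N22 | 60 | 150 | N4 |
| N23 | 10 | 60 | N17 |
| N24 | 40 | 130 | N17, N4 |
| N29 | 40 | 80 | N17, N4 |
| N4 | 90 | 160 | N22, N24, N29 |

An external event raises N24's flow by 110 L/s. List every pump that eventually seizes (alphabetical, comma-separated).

Round 1 — N24 at 150 > 130. N24 seizes.
  N24 sheds 150 L/s to N17, N4: 75 each.
    N17: 80+75 = 155 > 120
    N4: 90+75 = 165 > 160
Round 2 — N17, N4 seize.
  N17 sheds 155 L/s to N23, N29: 77 each (1 lost).
    N23: 10+77 = 87 > 60
    N29: 40+77 = 117 > 80
  N4 sheds 165 L/s to N22, N29: 82 each (1 lost).
    N22: 60+82 = 142 ≤ 150
    N29: 117+82 = 199 > 80
Round 3 — N23, N29 seize.
  N23 sheds 87 L/s: no online neighbours, lost.
  N29 sheds 199 L/s: no online neighbours, lost.
No further seizures.

N17, N23, N24, N29, N4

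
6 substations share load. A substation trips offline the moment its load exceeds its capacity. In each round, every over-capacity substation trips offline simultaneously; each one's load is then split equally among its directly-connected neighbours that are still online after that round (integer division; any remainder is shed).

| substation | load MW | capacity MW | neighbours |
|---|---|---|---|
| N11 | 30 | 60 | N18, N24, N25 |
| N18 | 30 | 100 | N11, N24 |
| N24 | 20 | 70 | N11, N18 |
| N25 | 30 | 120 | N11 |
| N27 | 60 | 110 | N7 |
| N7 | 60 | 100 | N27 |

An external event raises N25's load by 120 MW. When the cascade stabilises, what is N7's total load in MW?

60

Round 1 — N25 at 150 > 120. N25 trips offline.
  N25 sheds 150 MW to N11: 150 each.
    N11: 30+150 = 180 > 60
Round 2 — N11 trips offline.
  N11 sheds 180 MW to N18, N24: 90 each.
    N18: 30+90 = 120 > 100
    N24: 20+90 = 110 > 70
Round 3 — N18, N24 trip offline.
  N18 sheds 120 MW: no online neighbours, lost.
  N24 sheds 110 MW: no online neighbours, lost.
No further trips.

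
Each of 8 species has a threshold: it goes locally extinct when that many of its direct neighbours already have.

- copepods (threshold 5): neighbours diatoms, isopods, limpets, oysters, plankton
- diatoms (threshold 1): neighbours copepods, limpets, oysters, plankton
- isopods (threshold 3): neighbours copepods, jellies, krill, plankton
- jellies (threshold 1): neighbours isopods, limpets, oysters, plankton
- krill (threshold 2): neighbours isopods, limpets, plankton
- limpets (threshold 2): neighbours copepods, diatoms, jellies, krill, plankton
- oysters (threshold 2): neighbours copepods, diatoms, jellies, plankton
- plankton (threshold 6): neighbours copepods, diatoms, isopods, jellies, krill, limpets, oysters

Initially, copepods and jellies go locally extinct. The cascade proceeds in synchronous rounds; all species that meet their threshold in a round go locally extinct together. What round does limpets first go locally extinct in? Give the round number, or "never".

Round 1 — copepods, jellies go locally extinct (initial).
Round 2 — checking thresholds:
  diatoms: 1 of 4 neighbours ≥ 1, goes locally extinct.
  isopods: 2 of 4 neighbours < 3, holds.
  limpets: 2 of 5 neighbours ≥ 2, goes locally extinct.
  oysters: 2 of 4 neighbours ≥ 2, goes locally extinct.
  plankton: 2 of 7 neighbours < 6, holds.
Round 3 — no new extinctions; cascade stops.

2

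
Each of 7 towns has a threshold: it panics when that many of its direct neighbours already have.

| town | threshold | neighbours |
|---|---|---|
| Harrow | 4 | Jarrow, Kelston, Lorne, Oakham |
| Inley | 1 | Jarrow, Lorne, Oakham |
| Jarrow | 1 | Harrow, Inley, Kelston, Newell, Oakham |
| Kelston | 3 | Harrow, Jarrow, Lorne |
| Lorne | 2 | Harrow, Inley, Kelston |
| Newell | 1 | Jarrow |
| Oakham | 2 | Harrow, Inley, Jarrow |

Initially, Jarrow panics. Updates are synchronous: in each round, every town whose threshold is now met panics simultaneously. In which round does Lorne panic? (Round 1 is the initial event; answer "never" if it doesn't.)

Round 1 — Jarrow panics (initial).
Round 2 — checking thresholds:
  Harrow: 1 of 4 neighbours < 4, holds.
  Inley: 1 of 3 neighbours ≥ 1, panics.
  Kelston: 1 of 3 neighbours < 3, holds.
  Newell: 1 of 1 neighbours ≥ 1, panics.
  Oakham: 1 of 3 neighbours < 2, holds.
Round 3 — checking thresholds:
  Harrow: 1 of 4 neighbours < 4, holds.
  Kelston: 1 of 3 neighbours < 3, holds.
  Lorne: 1 of 3 neighbours < 2, holds.
  Oakham: 2 of 3 neighbours ≥ 2, panics.
Round 4 — no new panics; cascade stops.

never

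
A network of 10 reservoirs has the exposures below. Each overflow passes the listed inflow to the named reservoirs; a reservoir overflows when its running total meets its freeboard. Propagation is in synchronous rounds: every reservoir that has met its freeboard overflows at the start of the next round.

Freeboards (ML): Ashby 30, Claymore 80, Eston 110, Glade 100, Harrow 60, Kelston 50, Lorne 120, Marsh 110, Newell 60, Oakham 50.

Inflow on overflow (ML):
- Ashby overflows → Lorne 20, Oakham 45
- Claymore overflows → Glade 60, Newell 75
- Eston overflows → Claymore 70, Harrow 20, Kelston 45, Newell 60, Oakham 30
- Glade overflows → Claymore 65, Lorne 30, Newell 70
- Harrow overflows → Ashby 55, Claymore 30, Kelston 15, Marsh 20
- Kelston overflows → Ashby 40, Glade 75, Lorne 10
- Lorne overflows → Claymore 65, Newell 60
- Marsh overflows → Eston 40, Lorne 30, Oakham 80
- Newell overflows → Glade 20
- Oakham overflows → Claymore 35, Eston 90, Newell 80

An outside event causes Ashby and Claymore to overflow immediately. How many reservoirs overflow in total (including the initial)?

3

Round 1 — Ashby, Claymore overflow (initial).
  Glade: +60 → 60 < 100
  Lorne: +20 → 20 < 120
  Newell: +75 → 75 ≥ 60
  Oakham: +45 → 45 < 50
Round 2 — Newell overflows.
  Glade: +20 → 80 < 100
No further overflows.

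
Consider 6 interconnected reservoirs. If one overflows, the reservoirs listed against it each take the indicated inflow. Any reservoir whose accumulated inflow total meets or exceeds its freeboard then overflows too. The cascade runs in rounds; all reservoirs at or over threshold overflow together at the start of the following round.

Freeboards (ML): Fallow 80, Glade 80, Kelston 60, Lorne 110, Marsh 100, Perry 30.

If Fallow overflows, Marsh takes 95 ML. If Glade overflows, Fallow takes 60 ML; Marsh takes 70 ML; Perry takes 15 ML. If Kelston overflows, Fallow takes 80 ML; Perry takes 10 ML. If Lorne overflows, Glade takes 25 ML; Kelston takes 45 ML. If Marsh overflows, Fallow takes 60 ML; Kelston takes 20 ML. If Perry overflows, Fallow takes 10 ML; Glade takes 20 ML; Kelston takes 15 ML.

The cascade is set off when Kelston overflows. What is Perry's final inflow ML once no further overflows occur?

Round 1 — Kelston overflows (initial).
  Fallow: +80 → 80 ≥ 80
  Perry: +10 → 10 < 30
Round 2 — Fallow overflows.
  Marsh: +95 → 95 < 100
No further overflows.

10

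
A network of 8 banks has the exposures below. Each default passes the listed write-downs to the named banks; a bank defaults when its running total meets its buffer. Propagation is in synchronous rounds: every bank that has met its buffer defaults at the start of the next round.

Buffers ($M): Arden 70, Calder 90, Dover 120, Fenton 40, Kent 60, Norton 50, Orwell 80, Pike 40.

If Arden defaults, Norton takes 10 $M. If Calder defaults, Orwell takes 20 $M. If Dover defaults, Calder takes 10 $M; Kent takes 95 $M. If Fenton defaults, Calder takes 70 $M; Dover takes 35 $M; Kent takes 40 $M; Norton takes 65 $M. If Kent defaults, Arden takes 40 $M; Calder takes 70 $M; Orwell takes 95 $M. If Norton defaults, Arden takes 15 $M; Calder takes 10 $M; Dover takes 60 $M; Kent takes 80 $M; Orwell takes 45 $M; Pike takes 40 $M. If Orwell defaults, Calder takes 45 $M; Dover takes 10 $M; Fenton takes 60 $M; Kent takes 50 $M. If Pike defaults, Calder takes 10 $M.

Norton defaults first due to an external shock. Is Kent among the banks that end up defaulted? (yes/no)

Round 1 — Norton defaults (initial).
  Arden: +15 → 15 < 70
  Calder: +10 → 10 < 90
  Dover: +60 → 60 < 120
  Kent: +80 → 80 ≥ 60
  Orwell: +45 → 45 < 80
  Pike: +40 → 40 ≥ 40
Round 2 — Kent, Pike default.
  Arden: +40 → 55 < 70
  Calder: +70+10 → 90 ≥ 90
  Orwell: +95 → 140 ≥ 80
Round 3 — Calder, Orwell default.
  Dover: +10 → 70 < 120
  Fenton: +60 → 60 ≥ 40
Round 4 — Fenton defaults.
  Dover: +35 → 105 < 120
No further defaults.

yes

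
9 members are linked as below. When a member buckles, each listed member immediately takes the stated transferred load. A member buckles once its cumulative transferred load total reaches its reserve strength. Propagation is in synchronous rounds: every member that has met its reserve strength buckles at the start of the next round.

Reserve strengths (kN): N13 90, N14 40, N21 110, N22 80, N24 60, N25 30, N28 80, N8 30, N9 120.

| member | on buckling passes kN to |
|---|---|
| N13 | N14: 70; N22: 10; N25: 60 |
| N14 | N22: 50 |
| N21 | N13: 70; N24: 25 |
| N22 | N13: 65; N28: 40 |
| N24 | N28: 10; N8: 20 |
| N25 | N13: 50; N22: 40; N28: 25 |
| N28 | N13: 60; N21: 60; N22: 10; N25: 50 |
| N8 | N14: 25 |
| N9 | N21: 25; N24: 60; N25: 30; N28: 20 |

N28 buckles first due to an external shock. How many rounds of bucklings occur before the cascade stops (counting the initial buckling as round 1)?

5

Round 1 — N28 buckles (initial).
  N13: +60 → 60 < 90
  N21: +60 → 60 < 110
  N22: +10 → 10 < 80
  N25: +50 → 50 ≥ 30
Round 2 — N25 buckles.
  N13: +50 → 110 ≥ 90
  N22: +40 → 50 < 80
Round 3 — N13 buckles.
  N14: +70 → 70 ≥ 40
  N22: +10 → 60 < 80
Round 4 — N14 buckles.
  N22: +50 → 110 ≥ 80
Round 5 — N22 buckles.
No further bucklings.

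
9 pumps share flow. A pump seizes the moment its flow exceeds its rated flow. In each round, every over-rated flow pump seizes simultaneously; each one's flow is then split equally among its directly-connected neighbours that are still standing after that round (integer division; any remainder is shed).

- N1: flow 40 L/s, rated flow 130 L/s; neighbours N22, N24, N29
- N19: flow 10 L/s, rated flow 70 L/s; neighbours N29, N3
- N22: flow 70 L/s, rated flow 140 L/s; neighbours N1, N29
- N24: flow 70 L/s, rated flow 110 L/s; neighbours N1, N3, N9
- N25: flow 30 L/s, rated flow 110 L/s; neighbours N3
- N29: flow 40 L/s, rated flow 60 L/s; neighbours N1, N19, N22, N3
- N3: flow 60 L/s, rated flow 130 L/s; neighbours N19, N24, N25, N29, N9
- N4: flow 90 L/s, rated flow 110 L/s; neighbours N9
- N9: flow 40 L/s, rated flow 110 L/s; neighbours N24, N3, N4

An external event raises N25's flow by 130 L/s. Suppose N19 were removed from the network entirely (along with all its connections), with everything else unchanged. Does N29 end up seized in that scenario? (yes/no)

yes

With N19 removed:
Round 1 — N25 at 160 > 110. N25 seizes.
  N25 sheds 160 L/s to N3: 160 each.
    N3: 60+160 = 220 > 130
Round 2 — N3 seizes.
  N3 sheds 220 L/s to N24, N29, N9: 73 each (1 lost).
    N24: 70+73 = 143 > 110
    N29: 40+73 = 113 > 60
    N9: 40+73 = 113 > 110
Round 3 — N24, N29, N9 seize.
  N24 sheds 143 L/s to N1: 143 each.
    N1: 40+143 = 183 > 130
  N29 sheds 113 L/s to N1, N22: 56 each (1 lost).
    N1: 183+56 = 239 > 130
    N22: 70+56 = 126 ≤ 140
  N9 sheds 113 L/s to N4: 113 each.
    N4: 90+113 = 203 > 110
Round 4 — N1, N4 seize.
  N1 sheds 239 L/s to N22: 239 each.
    N22: 126+239 = 365 > 140
  N4 sheds 203 L/s: no online neighbours, lost.
Round 5 — N22 seizes.
  N22 sheds 365 L/s: no online neighbours, lost.
No further seizures.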